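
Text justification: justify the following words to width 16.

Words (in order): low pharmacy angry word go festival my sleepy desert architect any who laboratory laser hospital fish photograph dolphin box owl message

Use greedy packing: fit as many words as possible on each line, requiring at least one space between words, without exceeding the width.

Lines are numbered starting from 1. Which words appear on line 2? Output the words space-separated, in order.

Line 1: ['low', 'pharmacy'] (min_width=12, slack=4)
Line 2: ['angry', 'word', 'go'] (min_width=13, slack=3)
Line 3: ['festival', 'my'] (min_width=11, slack=5)
Line 4: ['sleepy', 'desert'] (min_width=13, slack=3)
Line 5: ['architect', 'any'] (min_width=13, slack=3)
Line 6: ['who', 'laboratory'] (min_width=14, slack=2)
Line 7: ['laser', 'hospital'] (min_width=14, slack=2)
Line 8: ['fish', 'photograph'] (min_width=15, slack=1)
Line 9: ['dolphin', 'box', 'owl'] (min_width=15, slack=1)
Line 10: ['message'] (min_width=7, slack=9)

Answer: angry word go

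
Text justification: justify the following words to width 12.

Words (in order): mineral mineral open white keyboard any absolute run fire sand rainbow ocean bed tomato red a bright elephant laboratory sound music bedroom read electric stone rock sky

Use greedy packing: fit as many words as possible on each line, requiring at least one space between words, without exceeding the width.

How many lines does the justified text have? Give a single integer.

Answer: 17

Derivation:
Line 1: ['mineral'] (min_width=7, slack=5)
Line 2: ['mineral', 'open'] (min_width=12, slack=0)
Line 3: ['white'] (min_width=5, slack=7)
Line 4: ['keyboard', 'any'] (min_width=12, slack=0)
Line 5: ['absolute', 'run'] (min_width=12, slack=0)
Line 6: ['fire', 'sand'] (min_width=9, slack=3)
Line 7: ['rainbow'] (min_width=7, slack=5)
Line 8: ['ocean', 'bed'] (min_width=9, slack=3)
Line 9: ['tomato', 'red', 'a'] (min_width=12, slack=0)
Line 10: ['bright'] (min_width=6, slack=6)
Line 11: ['elephant'] (min_width=8, slack=4)
Line 12: ['laboratory'] (min_width=10, slack=2)
Line 13: ['sound', 'music'] (min_width=11, slack=1)
Line 14: ['bedroom', 'read'] (min_width=12, slack=0)
Line 15: ['electric'] (min_width=8, slack=4)
Line 16: ['stone', 'rock'] (min_width=10, slack=2)
Line 17: ['sky'] (min_width=3, slack=9)
Total lines: 17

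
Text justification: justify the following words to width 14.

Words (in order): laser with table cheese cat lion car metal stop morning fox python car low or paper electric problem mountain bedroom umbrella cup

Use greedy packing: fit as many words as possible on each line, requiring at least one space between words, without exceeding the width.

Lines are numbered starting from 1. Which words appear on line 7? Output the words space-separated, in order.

Answer: or paper

Derivation:
Line 1: ['laser', 'with'] (min_width=10, slack=4)
Line 2: ['table', 'cheese'] (min_width=12, slack=2)
Line 3: ['cat', 'lion', 'car'] (min_width=12, slack=2)
Line 4: ['metal', 'stop'] (min_width=10, slack=4)
Line 5: ['morning', 'fox'] (min_width=11, slack=3)
Line 6: ['python', 'car', 'low'] (min_width=14, slack=0)
Line 7: ['or', 'paper'] (min_width=8, slack=6)
Line 8: ['electric'] (min_width=8, slack=6)
Line 9: ['problem'] (min_width=7, slack=7)
Line 10: ['mountain'] (min_width=8, slack=6)
Line 11: ['bedroom'] (min_width=7, slack=7)
Line 12: ['umbrella', 'cup'] (min_width=12, slack=2)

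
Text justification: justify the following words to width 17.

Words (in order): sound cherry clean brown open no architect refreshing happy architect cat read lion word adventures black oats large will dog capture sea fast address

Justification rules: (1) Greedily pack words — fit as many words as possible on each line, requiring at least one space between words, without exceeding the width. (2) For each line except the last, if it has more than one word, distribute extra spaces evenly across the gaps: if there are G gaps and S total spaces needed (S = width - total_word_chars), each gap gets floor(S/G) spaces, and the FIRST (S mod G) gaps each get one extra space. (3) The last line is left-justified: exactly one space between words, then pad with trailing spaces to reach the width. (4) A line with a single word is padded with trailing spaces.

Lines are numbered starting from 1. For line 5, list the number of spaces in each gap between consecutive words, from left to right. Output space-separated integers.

Answer: 5

Derivation:
Line 1: ['sound', 'cherry'] (min_width=12, slack=5)
Line 2: ['clean', 'brown', 'open'] (min_width=16, slack=1)
Line 3: ['no', 'architect'] (min_width=12, slack=5)
Line 4: ['refreshing', 'happy'] (min_width=16, slack=1)
Line 5: ['architect', 'cat'] (min_width=13, slack=4)
Line 6: ['read', 'lion', 'word'] (min_width=14, slack=3)
Line 7: ['adventures', 'black'] (min_width=16, slack=1)
Line 8: ['oats', 'large', 'will'] (min_width=15, slack=2)
Line 9: ['dog', 'capture', 'sea'] (min_width=15, slack=2)
Line 10: ['fast', 'address'] (min_width=12, slack=5)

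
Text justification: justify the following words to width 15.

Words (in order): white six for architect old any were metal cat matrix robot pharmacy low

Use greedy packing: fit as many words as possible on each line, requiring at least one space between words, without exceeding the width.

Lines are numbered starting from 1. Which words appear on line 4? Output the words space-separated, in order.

Answer: cat matrix

Derivation:
Line 1: ['white', 'six', 'for'] (min_width=13, slack=2)
Line 2: ['architect', 'old'] (min_width=13, slack=2)
Line 3: ['any', 'were', 'metal'] (min_width=14, slack=1)
Line 4: ['cat', 'matrix'] (min_width=10, slack=5)
Line 5: ['robot', 'pharmacy'] (min_width=14, slack=1)
Line 6: ['low'] (min_width=3, slack=12)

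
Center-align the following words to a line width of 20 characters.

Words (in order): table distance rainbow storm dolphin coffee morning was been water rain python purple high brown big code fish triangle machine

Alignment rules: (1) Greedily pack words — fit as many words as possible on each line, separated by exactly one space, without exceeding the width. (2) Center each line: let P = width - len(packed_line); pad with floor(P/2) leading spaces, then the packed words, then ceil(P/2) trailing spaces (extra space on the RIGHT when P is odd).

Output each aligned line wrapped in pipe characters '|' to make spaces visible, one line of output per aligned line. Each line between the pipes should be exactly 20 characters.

Line 1: ['table', 'distance'] (min_width=14, slack=6)
Line 2: ['rainbow', 'storm'] (min_width=13, slack=7)
Line 3: ['dolphin', 'coffee'] (min_width=14, slack=6)
Line 4: ['morning', 'was', 'been'] (min_width=16, slack=4)
Line 5: ['water', 'rain', 'python'] (min_width=17, slack=3)
Line 6: ['purple', 'high', 'brown'] (min_width=17, slack=3)
Line 7: ['big', 'code', 'fish'] (min_width=13, slack=7)
Line 8: ['triangle', 'machine'] (min_width=16, slack=4)

Answer: |   table distance   |
|   rainbow storm    |
|   dolphin coffee   |
|  morning was been  |
| water rain python  |
| purple high brown  |
|   big code fish    |
|  triangle machine  |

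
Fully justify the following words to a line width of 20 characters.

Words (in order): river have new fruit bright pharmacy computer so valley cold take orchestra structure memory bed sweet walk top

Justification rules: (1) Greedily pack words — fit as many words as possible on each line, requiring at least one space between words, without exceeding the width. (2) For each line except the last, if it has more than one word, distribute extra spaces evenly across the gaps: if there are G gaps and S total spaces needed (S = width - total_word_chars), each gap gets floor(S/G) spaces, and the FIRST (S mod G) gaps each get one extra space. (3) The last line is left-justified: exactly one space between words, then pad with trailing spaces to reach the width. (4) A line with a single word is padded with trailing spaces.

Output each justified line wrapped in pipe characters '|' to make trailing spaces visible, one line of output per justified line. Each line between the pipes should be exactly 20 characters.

Line 1: ['river', 'have', 'new', 'fruit'] (min_width=20, slack=0)
Line 2: ['bright', 'pharmacy'] (min_width=15, slack=5)
Line 3: ['computer', 'so', 'valley'] (min_width=18, slack=2)
Line 4: ['cold', 'take', 'orchestra'] (min_width=19, slack=1)
Line 5: ['structure', 'memory', 'bed'] (min_width=20, slack=0)
Line 6: ['sweet', 'walk', 'top'] (min_width=14, slack=6)

Answer: |river have new fruit|
|bright      pharmacy|
|computer  so  valley|
|cold  take orchestra|
|structure memory bed|
|sweet walk top      |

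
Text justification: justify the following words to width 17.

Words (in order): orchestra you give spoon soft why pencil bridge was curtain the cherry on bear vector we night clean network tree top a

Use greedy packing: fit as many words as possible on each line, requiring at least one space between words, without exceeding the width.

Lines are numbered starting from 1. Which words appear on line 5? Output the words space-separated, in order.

Line 1: ['orchestra', 'you'] (min_width=13, slack=4)
Line 2: ['give', 'spoon', 'soft'] (min_width=15, slack=2)
Line 3: ['why', 'pencil', 'bridge'] (min_width=17, slack=0)
Line 4: ['was', 'curtain', 'the'] (min_width=15, slack=2)
Line 5: ['cherry', 'on', 'bear'] (min_width=14, slack=3)
Line 6: ['vector', 'we', 'night'] (min_width=15, slack=2)
Line 7: ['clean', 'network'] (min_width=13, slack=4)
Line 8: ['tree', 'top', 'a'] (min_width=10, slack=7)

Answer: cherry on bear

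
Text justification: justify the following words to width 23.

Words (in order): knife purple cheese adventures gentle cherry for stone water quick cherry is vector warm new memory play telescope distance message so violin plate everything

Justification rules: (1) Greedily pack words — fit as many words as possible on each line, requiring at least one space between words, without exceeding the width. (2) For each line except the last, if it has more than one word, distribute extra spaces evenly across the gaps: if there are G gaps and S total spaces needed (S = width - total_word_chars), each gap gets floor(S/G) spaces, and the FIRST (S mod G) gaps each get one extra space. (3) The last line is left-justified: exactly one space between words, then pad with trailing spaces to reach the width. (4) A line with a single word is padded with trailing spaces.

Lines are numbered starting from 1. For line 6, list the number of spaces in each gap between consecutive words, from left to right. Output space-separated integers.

Answer: 6

Derivation:
Line 1: ['knife', 'purple', 'cheese'] (min_width=19, slack=4)
Line 2: ['adventures', 'gentle'] (min_width=17, slack=6)
Line 3: ['cherry', 'for', 'stone', 'water'] (min_width=22, slack=1)
Line 4: ['quick', 'cherry', 'is', 'vector'] (min_width=22, slack=1)
Line 5: ['warm', 'new', 'memory', 'play'] (min_width=20, slack=3)
Line 6: ['telescope', 'distance'] (min_width=18, slack=5)
Line 7: ['message', 'so', 'violin', 'plate'] (min_width=23, slack=0)
Line 8: ['everything'] (min_width=10, slack=13)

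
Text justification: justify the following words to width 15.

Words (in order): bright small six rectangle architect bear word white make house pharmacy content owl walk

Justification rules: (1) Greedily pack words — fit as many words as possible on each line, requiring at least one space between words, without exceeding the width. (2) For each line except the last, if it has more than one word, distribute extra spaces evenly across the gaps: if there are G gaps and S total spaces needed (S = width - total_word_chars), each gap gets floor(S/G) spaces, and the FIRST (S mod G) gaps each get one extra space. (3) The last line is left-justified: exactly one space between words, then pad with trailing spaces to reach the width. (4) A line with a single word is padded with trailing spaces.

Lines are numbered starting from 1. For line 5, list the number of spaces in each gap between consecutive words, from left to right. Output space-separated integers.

Line 1: ['bright', 'small'] (min_width=12, slack=3)
Line 2: ['six', 'rectangle'] (min_width=13, slack=2)
Line 3: ['architect', 'bear'] (min_width=14, slack=1)
Line 4: ['word', 'white', 'make'] (min_width=15, slack=0)
Line 5: ['house', 'pharmacy'] (min_width=14, slack=1)
Line 6: ['content', 'owl'] (min_width=11, slack=4)
Line 7: ['walk'] (min_width=4, slack=11)

Answer: 2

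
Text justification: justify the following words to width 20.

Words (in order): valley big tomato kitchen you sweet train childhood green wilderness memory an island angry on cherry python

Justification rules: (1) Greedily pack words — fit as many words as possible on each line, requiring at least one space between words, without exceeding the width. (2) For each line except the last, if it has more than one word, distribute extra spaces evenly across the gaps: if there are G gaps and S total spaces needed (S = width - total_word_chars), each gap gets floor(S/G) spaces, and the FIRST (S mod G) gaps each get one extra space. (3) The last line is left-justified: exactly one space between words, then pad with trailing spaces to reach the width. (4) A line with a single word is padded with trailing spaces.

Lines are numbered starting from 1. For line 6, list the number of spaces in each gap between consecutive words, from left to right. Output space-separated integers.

Line 1: ['valley', 'big', 'tomato'] (min_width=17, slack=3)
Line 2: ['kitchen', 'you', 'sweet'] (min_width=17, slack=3)
Line 3: ['train', 'childhood'] (min_width=15, slack=5)
Line 4: ['green', 'wilderness'] (min_width=16, slack=4)
Line 5: ['memory', 'an', 'island'] (min_width=16, slack=4)
Line 6: ['angry', 'on', 'cherry'] (min_width=15, slack=5)
Line 7: ['python'] (min_width=6, slack=14)

Answer: 4 3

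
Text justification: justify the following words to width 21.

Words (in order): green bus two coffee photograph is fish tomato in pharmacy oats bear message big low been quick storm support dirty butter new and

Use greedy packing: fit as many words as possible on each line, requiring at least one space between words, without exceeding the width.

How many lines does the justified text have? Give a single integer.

Answer: 7

Derivation:
Line 1: ['green', 'bus', 'two', 'coffee'] (min_width=20, slack=1)
Line 2: ['photograph', 'is', 'fish'] (min_width=18, slack=3)
Line 3: ['tomato', 'in', 'pharmacy'] (min_width=18, slack=3)
Line 4: ['oats', 'bear', 'message', 'big'] (min_width=21, slack=0)
Line 5: ['low', 'been', 'quick', 'storm'] (min_width=20, slack=1)
Line 6: ['support', 'dirty', 'butter'] (min_width=20, slack=1)
Line 7: ['new', 'and'] (min_width=7, slack=14)
Total lines: 7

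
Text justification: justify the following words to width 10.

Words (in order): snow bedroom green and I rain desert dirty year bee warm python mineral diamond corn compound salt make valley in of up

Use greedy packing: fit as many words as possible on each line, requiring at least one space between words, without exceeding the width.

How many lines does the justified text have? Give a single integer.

Line 1: ['snow'] (min_width=4, slack=6)
Line 2: ['bedroom'] (min_width=7, slack=3)
Line 3: ['green', 'and'] (min_width=9, slack=1)
Line 4: ['I', 'rain'] (min_width=6, slack=4)
Line 5: ['desert'] (min_width=6, slack=4)
Line 6: ['dirty', 'year'] (min_width=10, slack=0)
Line 7: ['bee', 'warm'] (min_width=8, slack=2)
Line 8: ['python'] (min_width=6, slack=4)
Line 9: ['mineral'] (min_width=7, slack=3)
Line 10: ['diamond'] (min_width=7, slack=3)
Line 11: ['corn'] (min_width=4, slack=6)
Line 12: ['compound'] (min_width=8, slack=2)
Line 13: ['salt', 'make'] (min_width=9, slack=1)
Line 14: ['valley', 'in'] (min_width=9, slack=1)
Line 15: ['of', 'up'] (min_width=5, slack=5)
Total lines: 15

Answer: 15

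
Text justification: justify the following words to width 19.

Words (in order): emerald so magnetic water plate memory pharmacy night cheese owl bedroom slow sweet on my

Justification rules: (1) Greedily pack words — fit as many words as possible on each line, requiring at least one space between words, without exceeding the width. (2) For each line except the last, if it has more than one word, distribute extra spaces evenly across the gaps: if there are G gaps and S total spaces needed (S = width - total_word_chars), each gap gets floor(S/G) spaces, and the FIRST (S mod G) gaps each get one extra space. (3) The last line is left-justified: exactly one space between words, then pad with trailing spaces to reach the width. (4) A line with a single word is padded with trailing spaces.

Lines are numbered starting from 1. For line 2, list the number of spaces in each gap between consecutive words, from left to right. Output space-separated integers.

Answer: 2 1

Derivation:
Line 1: ['emerald', 'so', 'magnetic'] (min_width=19, slack=0)
Line 2: ['water', 'plate', 'memory'] (min_width=18, slack=1)
Line 3: ['pharmacy', 'night'] (min_width=14, slack=5)
Line 4: ['cheese', 'owl', 'bedroom'] (min_width=18, slack=1)
Line 5: ['slow', 'sweet', 'on', 'my'] (min_width=16, slack=3)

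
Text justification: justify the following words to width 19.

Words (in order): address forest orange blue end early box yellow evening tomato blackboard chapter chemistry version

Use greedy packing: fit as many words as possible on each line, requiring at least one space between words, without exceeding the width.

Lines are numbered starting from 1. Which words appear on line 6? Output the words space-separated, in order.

Answer: chemistry version

Derivation:
Line 1: ['address', 'forest'] (min_width=14, slack=5)
Line 2: ['orange', 'blue', 'end'] (min_width=15, slack=4)
Line 3: ['early', 'box', 'yellow'] (min_width=16, slack=3)
Line 4: ['evening', 'tomato'] (min_width=14, slack=5)
Line 5: ['blackboard', 'chapter'] (min_width=18, slack=1)
Line 6: ['chemistry', 'version'] (min_width=17, slack=2)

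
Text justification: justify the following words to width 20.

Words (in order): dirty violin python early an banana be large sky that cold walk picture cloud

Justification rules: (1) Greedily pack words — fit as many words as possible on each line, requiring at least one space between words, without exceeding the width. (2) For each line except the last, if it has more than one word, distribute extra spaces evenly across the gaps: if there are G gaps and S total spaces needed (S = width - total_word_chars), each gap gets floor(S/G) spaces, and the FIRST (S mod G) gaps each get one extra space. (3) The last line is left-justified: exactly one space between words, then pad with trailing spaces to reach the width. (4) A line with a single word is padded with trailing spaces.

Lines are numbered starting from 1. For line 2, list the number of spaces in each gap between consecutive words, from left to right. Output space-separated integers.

Answer: 2 2 1

Derivation:
Line 1: ['dirty', 'violin', 'python'] (min_width=19, slack=1)
Line 2: ['early', 'an', 'banana', 'be'] (min_width=18, slack=2)
Line 3: ['large', 'sky', 'that', 'cold'] (min_width=19, slack=1)
Line 4: ['walk', 'picture', 'cloud'] (min_width=18, slack=2)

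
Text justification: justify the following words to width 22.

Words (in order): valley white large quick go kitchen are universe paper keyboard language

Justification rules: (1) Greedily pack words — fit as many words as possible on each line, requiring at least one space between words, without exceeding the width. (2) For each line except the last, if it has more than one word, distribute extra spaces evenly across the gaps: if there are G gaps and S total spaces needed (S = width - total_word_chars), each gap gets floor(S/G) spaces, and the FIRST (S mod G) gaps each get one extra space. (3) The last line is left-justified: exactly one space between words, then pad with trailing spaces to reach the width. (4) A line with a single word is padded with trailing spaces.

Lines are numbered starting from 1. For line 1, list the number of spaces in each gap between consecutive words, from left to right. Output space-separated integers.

Line 1: ['valley', 'white', 'large'] (min_width=18, slack=4)
Line 2: ['quick', 'go', 'kitchen', 'are'] (min_width=20, slack=2)
Line 3: ['universe', 'paper'] (min_width=14, slack=8)
Line 4: ['keyboard', 'language'] (min_width=17, slack=5)

Answer: 3 3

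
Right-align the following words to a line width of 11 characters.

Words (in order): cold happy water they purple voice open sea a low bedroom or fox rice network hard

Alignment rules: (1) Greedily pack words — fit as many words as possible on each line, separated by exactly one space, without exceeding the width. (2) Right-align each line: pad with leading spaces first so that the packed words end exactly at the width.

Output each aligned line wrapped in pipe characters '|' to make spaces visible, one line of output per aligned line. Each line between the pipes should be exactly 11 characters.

Line 1: ['cold', 'happy'] (min_width=10, slack=1)
Line 2: ['water', 'they'] (min_width=10, slack=1)
Line 3: ['purple'] (min_width=6, slack=5)
Line 4: ['voice', 'open'] (min_width=10, slack=1)
Line 5: ['sea', 'a', 'low'] (min_width=9, slack=2)
Line 6: ['bedroom', 'or'] (min_width=10, slack=1)
Line 7: ['fox', 'rice'] (min_width=8, slack=3)
Line 8: ['network'] (min_width=7, slack=4)
Line 9: ['hard'] (min_width=4, slack=7)

Answer: | cold happy|
| water they|
|     purple|
| voice open|
|  sea a low|
| bedroom or|
|   fox rice|
|    network|
|       hard|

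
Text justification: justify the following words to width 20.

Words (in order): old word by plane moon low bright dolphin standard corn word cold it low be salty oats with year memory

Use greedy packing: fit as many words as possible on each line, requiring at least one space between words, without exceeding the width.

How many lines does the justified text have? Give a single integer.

Answer: 6

Derivation:
Line 1: ['old', 'word', 'by', 'plane'] (min_width=17, slack=3)
Line 2: ['moon', 'low', 'bright'] (min_width=15, slack=5)
Line 3: ['dolphin', 'standard'] (min_width=16, slack=4)
Line 4: ['corn', 'word', 'cold', 'it'] (min_width=17, slack=3)
Line 5: ['low', 'be', 'salty', 'oats'] (min_width=17, slack=3)
Line 6: ['with', 'year', 'memory'] (min_width=16, slack=4)
Total lines: 6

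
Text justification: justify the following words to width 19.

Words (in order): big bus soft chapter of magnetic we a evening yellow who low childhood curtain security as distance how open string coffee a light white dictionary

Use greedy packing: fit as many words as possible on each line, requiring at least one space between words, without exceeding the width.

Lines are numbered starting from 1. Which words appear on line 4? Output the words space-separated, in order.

Answer: who low childhood

Derivation:
Line 1: ['big', 'bus', 'soft'] (min_width=12, slack=7)
Line 2: ['chapter', 'of', 'magnetic'] (min_width=19, slack=0)
Line 3: ['we', 'a', 'evening', 'yellow'] (min_width=19, slack=0)
Line 4: ['who', 'low', 'childhood'] (min_width=17, slack=2)
Line 5: ['curtain', 'security', 'as'] (min_width=19, slack=0)
Line 6: ['distance', 'how', 'open'] (min_width=17, slack=2)
Line 7: ['string', 'coffee', 'a'] (min_width=15, slack=4)
Line 8: ['light', 'white'] (min_width=11, slack=8)
Line 9: ['dictionary'] (min_width=10, slack=9)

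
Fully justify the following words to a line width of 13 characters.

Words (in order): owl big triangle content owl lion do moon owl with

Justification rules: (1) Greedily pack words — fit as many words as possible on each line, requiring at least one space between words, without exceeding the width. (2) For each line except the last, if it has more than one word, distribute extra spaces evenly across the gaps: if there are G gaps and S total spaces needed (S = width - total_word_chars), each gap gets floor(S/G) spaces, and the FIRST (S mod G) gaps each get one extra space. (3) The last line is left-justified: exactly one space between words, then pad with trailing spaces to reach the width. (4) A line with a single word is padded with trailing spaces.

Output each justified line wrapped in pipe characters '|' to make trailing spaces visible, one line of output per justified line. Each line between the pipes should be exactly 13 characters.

Answer: |owl       big|
|triangle     |
|content   owl|
|lion  do moon|
|owl with     |

Derivation:
Line 1: ['owl', 'big'] (min_width=7, slack=6)
Line 2: ['triangle'] (min_width=8, slack=5)
Line 3: ['content', 'owl'] (min_width=11, slack=2)
Line 4: ['lion', 'do', 'moon'] (min_width=12, slack=1)
Line 5: ['owl', 'with'] (min_width=8, slack=5)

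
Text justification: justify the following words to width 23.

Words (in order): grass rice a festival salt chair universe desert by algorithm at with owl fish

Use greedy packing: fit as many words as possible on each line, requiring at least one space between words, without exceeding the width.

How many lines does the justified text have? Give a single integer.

Line 1: ['grass', 'rice', 'a', 'festival'] (min_width=21, slack=2)
Line 2: ['salt', 'chair', 'universe'] (min_width=19, slack=4)
Line 3: ['desert', 'by', 'algorithm', 'at'] (min_width=22, slack=1)
Line 4: ['with', 'owl', 'fish'] (min_width=13, slack=10)
Total lines: 4

Answer: 4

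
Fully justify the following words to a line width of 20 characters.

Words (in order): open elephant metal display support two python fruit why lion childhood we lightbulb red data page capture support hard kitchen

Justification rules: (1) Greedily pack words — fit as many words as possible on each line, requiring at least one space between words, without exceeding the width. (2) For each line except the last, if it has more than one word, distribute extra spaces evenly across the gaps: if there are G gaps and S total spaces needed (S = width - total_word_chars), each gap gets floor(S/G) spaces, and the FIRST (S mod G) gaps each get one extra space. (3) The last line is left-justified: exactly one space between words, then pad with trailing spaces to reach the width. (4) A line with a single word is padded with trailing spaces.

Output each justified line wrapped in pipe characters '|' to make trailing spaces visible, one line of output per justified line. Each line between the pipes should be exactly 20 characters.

Answer: |open  elephant metal|
|display  support two|
|python   fruit   why|
|lion   childhood  we|
|lightbulb  red  data|
|page capture support|
|hard kitchen        |

Derivation:
Line 1: ['open', 'elephant', 'metal'] (min_width=19, slack=1)
Line 2: ['display', 'support', 'two'] (min_width=19, slack=1)
Line 3: ['python', 'fruit', 'why'] (min_width=16, slack=4)
Line 4: ['lion', 'childhood', 'we'] (min_width=17, slack=3)
Line 5: ['lightbulb', 'red', 'data'] (min_width=18, slack=2)
Line 6: ['page', 'capture', 'support'] (min_width=20, slack=0)
Line 7: ['hard', 'kitchen'] (min_width=12, slack=8)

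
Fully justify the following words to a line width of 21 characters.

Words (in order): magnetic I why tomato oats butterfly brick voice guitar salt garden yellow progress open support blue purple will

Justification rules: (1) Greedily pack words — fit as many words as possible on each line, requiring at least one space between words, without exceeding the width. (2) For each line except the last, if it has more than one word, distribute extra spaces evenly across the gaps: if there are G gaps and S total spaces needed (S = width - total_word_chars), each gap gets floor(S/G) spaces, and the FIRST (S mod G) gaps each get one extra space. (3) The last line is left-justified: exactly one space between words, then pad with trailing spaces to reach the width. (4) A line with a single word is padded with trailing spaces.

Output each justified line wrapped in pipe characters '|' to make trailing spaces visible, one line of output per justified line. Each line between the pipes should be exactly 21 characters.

Line 1: ['magnetic', 'I', 'why', 'tomato'] (min_width=21, slack=0)
Line 2: ['oats', 'butterfly', 'brick'] (min_width=20, slack=1)
Line 3: ['voice', 'guitar', 'salt'] (min_width=17, slack=4)
Line 4: ['garden', 'yellow'] (min_width=13, slack=8)
Line 5: ['progress', 'open', 'support'] (min_width=21, slack=0)
Line 6: ['blue', 'purple', 'will'] (min_width=16, slack=5)

Answer: |magnetic I why tomato|
|oats  butterfly brick|
|voice   guitar   salt|
|garden         yellow|
|progress open support|
|blue purple will     |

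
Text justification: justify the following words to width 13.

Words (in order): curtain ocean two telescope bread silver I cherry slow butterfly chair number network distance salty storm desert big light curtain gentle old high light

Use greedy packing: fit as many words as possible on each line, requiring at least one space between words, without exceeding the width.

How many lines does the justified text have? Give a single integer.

Line 1: ['curtain', 'ocean'] (min_width=13, slack=0)
Line 2: ['two', 'telescope'] (min_width=13, slack=0)
Line 3: ['bread', 'silver'] (min_width=12, slack=1)
Line 4: ['I', 'cherry', 'slow'] (min_width=13, slack=0)
Line 5: ['butterfly'] (min_width=9, slack=4)
Line 6: ['chair', 'number'] (min_width=12, slack=1)
Line 7: ['network'] (min_width=7, slack=6)
Line 8: ['distance'] (min_width=8, slack=5)
Line 9: ['salty', 'storm'] (min_width=11, slack=2)
Line 10: ['desert', 'big'] (min_width=10, slack=3)
Line 11: ['light', 'curtain'] (min_width=13, slack=0)
Line 12: ['gentle', 'old'] (min_width=10, slack=3)
Line 13: ['high', 'light'] (min_width=10, slack=3)
Total lines: 13

Answer: 13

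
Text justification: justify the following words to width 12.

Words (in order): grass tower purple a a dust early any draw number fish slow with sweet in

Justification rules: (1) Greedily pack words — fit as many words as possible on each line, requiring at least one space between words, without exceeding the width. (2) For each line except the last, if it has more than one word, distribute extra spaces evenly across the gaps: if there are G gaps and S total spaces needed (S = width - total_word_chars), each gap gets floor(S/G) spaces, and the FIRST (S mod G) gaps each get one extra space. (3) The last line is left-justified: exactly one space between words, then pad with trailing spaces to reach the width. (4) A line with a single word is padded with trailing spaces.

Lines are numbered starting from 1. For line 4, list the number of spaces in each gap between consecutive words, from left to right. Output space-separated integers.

Line 1: ['grass', 'tower'] (min_width=11, slack=1)
Line 2: ['purple', 'a', 'a'] (min_width=10, slack=2)
Line 3: ['dust', 'early'] (min_width=10, slack=2)
Line 4: ['any', 'draw'] (min_width=8, slack=4)
Line 5: ['number', 'fish'] (min_width=11, slack=1)
Line 6: ['slow', 'with'] (min_width=9, slack=3)
Line 7: ['sweet', 'in'] (min_width=8, slack=4)

Answer: 5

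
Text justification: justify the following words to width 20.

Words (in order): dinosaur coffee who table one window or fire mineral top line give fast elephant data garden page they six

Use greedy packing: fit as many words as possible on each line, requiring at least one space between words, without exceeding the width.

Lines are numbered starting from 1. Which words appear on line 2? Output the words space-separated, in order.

Answer: table one window or

Derivation:
Line 1: ['dinosaur', 'coffee', 'who'] (min_width=19, slack=1)
Line 2: ['table', 'one', 'window', 'or'] (min_width=19, slack=1)
Line 3: ['fire', 'mineral', 'top'] (min_width=16, slack=4)
Line 4: ['line', 'give', 'fast'] (min_width=14, slack=6)
Line 5: ['elephant', 'data', 'garden'] (min_width=20, slack=0)
Line 6: ['page', 'they', 'six'] (min_width=13, slack=7)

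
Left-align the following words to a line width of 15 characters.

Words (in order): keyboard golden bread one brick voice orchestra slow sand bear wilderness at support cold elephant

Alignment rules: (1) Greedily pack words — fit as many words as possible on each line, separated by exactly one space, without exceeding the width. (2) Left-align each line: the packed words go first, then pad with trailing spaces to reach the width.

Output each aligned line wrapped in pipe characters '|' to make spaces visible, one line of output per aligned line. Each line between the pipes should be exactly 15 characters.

Line 1: ['keyboard', 'golden'] (min_width=15, slack=0)
Line 2: ['bread', 'one', 'brick'] (min_width=15, slack=0)
Line 3: ['voice', 'orchestra'] (min_width=15, slack=0)
Line 4: ['slow', 'sand', 'bear'] (min_width=14, slack=1)
Line 5: ['wilderness', 'at'] (min_width=13, slack=2)
Line 6: ['support', 'cold'] (min_width=12, slack=3)
Line 7: ['elephant'] (min_width=8, slack=7)

Answer: |keyboard golden|
|bread one brick|
|voice orchestra|
|slow sand bear |
|wilderness at  |
|support cold   |
|elephant       |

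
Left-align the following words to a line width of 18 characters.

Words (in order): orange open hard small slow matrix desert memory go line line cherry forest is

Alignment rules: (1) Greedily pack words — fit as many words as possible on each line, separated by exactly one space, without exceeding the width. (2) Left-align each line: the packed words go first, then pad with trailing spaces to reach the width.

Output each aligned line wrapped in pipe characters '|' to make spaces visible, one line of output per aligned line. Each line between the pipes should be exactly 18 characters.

Line 1: ['orange', 'open', 'hard'] (min_width=16, slack=2)
Line 2: ['small', 'slow', 'matrix'] (min_width=17, slack=1)
Line 3: ['desert', 'memory', 'go'] (min_width=16, slack=2)
Line 4: ['line', 'line', 'cherry'] (min_width=16, slack=2)
Line 5: ['forest', 'is'] (min_width=9, slack=9)

Answer: |orange open hard  |
|small slow matrix |
|desert memory go  |
|line line cherry  |
|forest is         |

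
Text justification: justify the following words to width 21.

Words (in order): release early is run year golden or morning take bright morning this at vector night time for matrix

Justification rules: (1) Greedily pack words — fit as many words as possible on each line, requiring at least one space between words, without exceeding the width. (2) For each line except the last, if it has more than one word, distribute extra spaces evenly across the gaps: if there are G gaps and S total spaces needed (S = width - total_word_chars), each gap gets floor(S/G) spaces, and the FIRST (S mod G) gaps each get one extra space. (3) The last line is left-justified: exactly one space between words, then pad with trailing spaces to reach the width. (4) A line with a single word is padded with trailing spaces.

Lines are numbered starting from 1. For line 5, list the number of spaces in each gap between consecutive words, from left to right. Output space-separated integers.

Answer: 1 1 1

Derivation:
Line 1: ['release', 'early', 'is', 'run'] (min_width=20, slack=1)
Line 2: ['year', 'golden', 'or'] (min_width=14, slack=7)
Line 3: ['morning', 'take', 'bright'] (min_width=19, slack=2)
Line 4: ['morning', 'this', 'at'] (min_width=15, slack=6)
Line 5: ['vector', 'night', 'time', 'for'] (min_width=21, slack=0)
Line 6: ['matrix'] (min_width=6, slack=15)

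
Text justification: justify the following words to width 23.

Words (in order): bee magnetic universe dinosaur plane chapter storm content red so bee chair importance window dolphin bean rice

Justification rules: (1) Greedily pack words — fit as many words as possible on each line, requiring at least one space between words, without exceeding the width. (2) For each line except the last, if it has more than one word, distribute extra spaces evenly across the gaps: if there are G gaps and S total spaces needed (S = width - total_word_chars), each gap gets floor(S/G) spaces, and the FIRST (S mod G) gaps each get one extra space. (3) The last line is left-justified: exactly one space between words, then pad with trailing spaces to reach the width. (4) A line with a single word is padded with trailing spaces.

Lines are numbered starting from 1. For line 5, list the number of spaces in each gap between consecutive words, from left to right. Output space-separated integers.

Line 1: ['bee', 'magnetic', 'universe'] (min_width=21, slack=2)
Line 2: ['dinosaur', 'plane', 'chapter'] (min_width=22, slack=1)
Line 3: ['storm', 'content', 'red', 'so'] (min_width=20, slack=3)
Line 4: ['bee', 'chair', 'importance'] (min_width=20, slack=3)
Line 5: ['window', 'dolphin', 'bean'] (min_width=19, slack=4)
Line 6: ['rice'] (min_width=4, slack=19)

Answer: 3 3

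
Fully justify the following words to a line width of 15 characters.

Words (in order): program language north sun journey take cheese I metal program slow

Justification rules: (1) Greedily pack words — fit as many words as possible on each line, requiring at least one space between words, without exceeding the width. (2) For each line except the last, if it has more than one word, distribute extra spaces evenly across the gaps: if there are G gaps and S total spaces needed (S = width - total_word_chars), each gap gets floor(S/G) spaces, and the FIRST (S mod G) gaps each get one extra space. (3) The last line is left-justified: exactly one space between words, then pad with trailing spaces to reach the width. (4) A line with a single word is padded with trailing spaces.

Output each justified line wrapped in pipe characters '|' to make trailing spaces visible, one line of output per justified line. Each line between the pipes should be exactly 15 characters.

Line 1: ['program'] (min_width=7, slack=8)
Line 2: ['language', 'north'] (min_width=14, slack=1)
Line 3: ['sun', 'journey'] (min_width=11, slack=4)
Line 4: ['take', 'cheese', 'I'] (min_width=13, slack=2)
Line 5: ['metal', 'program'] (min_width=13, slack=2)
Line 6: ['slow'] (min_width=4, slack=11)

Answer: |program        |
|language  north|
|sun     journey|
|take  cheese  I|
|metal   program|
|slow           |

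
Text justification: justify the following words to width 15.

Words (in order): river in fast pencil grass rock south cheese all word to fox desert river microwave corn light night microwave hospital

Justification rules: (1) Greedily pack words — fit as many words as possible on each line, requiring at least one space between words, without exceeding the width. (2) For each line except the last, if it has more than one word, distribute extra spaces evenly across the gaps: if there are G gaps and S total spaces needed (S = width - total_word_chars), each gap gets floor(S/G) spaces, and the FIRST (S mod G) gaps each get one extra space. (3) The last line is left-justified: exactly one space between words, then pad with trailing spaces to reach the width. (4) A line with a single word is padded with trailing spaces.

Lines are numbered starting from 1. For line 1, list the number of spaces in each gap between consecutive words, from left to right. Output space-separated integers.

Answer: 2 2

Derivation:
Line 1: ['river', 'in', 'fast'] (min_width=13, slack=2)
Line 2: ['pencil', 'grass'] (min_width=12, slack=3)
Line 3: ['rock', 'south'] (min_width=10, slack=5)
Line 4: ['cheese', 'all', 'word'] (min_width=15, slack=0)
Line 5: ['to', 'fox', 'desert'] (min_width=13, slack=2)
Line 6: ['river', 'microwave'] (min_width=15, slack=0)
Line 7: ['corn', 'light'] (min_width=10, slack=5)
Line 8: ['night', 'microwave'] (min_width=15, slack=0)
Line 9: ['hospital'] (min_width=8, slack=7)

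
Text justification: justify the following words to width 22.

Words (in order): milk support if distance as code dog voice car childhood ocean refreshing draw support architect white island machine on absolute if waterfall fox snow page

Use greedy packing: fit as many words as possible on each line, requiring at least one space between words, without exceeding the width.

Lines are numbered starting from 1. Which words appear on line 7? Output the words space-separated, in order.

Answer: on absolute if

Derivation:
Line 1: ['milk', 'support', 'if'] (min_width=15, slack=7)
Line 2: ['distance', 'as', 'code', 'dog'] (min_width=20, slack=2)
Line 3: ['voice', 'car', 'childhood'] (min_width=19, slack=3)
Line 4: ['ocean', 'refreshing', 'draw'] (min_width=21, slack=1)
Line 5: ['support', 'architect'] (min_width=17, slack=5)
Line 6: ['white', 'island', 'machine'] (min_width=20, slack=2)
Line 7: ['on', 'absolute', 'if'] (min_width=14, slack=8)
Line 8: ['waterfall', 'fox', 'snow'] (min_width=18, slack=4)
Line 9: ['page'] (min_width=4, slack=18)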